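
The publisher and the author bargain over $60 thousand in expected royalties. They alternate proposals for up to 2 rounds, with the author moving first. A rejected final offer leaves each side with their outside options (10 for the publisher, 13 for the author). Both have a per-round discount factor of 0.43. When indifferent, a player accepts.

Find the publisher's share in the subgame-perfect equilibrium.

Round 2 (the publisher proposes): the author gets 13 if talks fail, so the publisher offers 13 and keeps 47.
Round 1 (the author proposes): the publisher can get 47 next round, worth 0.43 × 47 = 20.21 now. The author offers 20.21 and keeps 60 − 20.21 = 39.79.

20.21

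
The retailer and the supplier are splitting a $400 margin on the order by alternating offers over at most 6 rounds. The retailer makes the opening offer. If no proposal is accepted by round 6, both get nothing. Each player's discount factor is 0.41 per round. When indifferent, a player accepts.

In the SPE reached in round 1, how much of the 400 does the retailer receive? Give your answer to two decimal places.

Round 6 (the supplier proposes): rejection yields 0 for the retailer; the supplier offers 0 and keeps 400.
Round 5 (the retailer proposes): the supplier can get 400 next round, worth 0.41 × 400 = 164 now. The retailer offers 164 and keeps 400 − 164 = 236.
Round 4 (the supplier proposes): the retailer can get 236 next round, worth 0.41 × 236 = 96.76 now, so the supplier offers 96.76, keeping 303.24.
Round 3 (the retailer proposes): the supplier can get 303.24 next round, worth 0.41 × 303.24 = 124.3284 now; the retailer offers that and keeps 275.6716.
Round 2 (the supplier proposes): the retailer can get 275.6716 next round, worth 0.41 × 275.6716 = 113.025356 now, so the supplier offers 113.025356, keeping 286.974644.
Round 1 (the retailer proposes): the supplier can get 286.974644 next round, worth 0.41 × 286.974644 = 117.65960404 now, so the retailer offers 117.65960404, keeping 282.34039596.

282.34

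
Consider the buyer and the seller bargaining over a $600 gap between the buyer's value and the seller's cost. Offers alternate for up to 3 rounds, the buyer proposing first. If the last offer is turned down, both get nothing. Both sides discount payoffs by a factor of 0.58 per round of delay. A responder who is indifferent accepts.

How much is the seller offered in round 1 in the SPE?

146.16

Round 3 (the buyer proposes): rejection yields 0 for the seller; the buyer offers 0 and keeps 600.
Round 2 (the seller proposes): the buyer can get 600 next round, worth 0.58 × 600 = 348 now. The seller offers 348 and keeps 600 − 348 = 252.
Round 1 (the buyer proposes): the seller can get 252 next round, worth 0.58 × 252 = 146.16 now, so the buyer offers 146.16, keeping 453.84.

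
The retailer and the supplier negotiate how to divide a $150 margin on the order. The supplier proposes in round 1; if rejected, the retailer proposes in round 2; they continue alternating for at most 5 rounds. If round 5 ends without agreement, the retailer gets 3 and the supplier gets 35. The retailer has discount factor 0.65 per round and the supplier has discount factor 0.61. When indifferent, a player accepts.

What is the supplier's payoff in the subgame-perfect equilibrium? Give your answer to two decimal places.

96.43

Solve by backward induction from round 5.
Round 5 (the supplier proposes): the retailer gets 3 if talks fail, so the supplier offers 3 and keeps 147.
Round 4 (the retailer proposes): the supplier can get 147 next round, worth 0.61 × 147 = 89.67 now. The retailer offers 89.67 and keeps 150 − 89.67 = 60.33.
Round 3 (the supplier proposes): the retailer can get 60.33 next round, worth 0.65 × 60.33 = 39.2145 now, so the supplier offers 39.2145, keeping 110.7855.
Round 2 (the retailer proposes): the supplier can get 110.7855 next round, worth 0.61 × 110.7855 = 67.579155 now, so the retailer offers 67.579155, keeping 82.420845.
Round 1 (the supplier proposes): the retailer can get 82.420845 next round, worth 0.65 × 82.420845 = 53.57354925 now; the supplier offers that and keeps 96.42645075.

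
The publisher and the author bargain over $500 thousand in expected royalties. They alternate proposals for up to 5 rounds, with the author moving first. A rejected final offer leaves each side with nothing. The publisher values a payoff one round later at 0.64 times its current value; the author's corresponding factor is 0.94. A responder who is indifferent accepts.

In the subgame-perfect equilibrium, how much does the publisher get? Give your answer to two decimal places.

30.75

By backward induction:
Round 5 (the author proposes): rejection yields 0 for the publisher; the author offers 0 and keeps 500.
Round 4 (the publisher proposes): the author can get 500 next round, worth 0.94 × 500 = 470 now. The publisher offers 470 and keeps 500 − 470 = 30.
Round 3 (the author proposes): the publisher can get 30 next round, worth 0.64 × 30 = 19.2 now, so the author offers 19.2, keeping 480.8.
Round 2 (the publisher proposes): the author can get 480.8 next round, worth 0.94 × 480.8 = 451.952 now; the publisher offers that and keeps 48.048.
Round 1 (the author proposes): the publisher can get 48.048 next round, worth 0.64 × 48.048 = 30.75072 now; the author offers that and keeps 469.24928.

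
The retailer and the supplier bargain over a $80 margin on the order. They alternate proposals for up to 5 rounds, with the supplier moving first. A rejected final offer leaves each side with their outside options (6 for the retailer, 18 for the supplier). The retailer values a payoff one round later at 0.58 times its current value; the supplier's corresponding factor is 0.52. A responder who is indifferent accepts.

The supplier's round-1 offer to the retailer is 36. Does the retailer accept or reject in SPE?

Accept

Round 5 (the supplier proposes): the retailer gets 6 if talks fail, so the supplier offers 6 and keeps 74.
Round 4 (the retailer proposes): the supplier can get 74 next round, worth 0.52 × 74 = 38.48 now, so the retailer offers 38.48, keeping 41.52.
Round 3 (the supplier proposes): the retailer can get 41.52 next round, worth 0.58 × 41.52 = 24.0816 now; the supplier offers that and keeps 55.9184.
Round 2 (the retailer proposes): the supplier can get 55.9184 next round, worth 0.52 × 55.9184 = 29.077568 now. The retailer offers 29.077568 and keeps 80 − 29.077568 = 50.922432.
So by rejecting in round 1, the retailer gets 50.922432 next round, worth 0.58 × 50.922432 = 29.53501056 now.
Offer 36 ≥ 29.53501056, so the retailer accepts.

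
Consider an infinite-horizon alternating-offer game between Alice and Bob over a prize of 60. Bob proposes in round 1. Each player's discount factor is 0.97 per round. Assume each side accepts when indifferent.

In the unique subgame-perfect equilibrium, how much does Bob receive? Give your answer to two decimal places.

30.46

Let x be Bob's share when Bob proposes and y be Alice's share when Alice proposes.
Alice accepts iff offered ≥ 0.97·y, so x = 60 − 0.97y. Symmetrically y = 60 − 0.97x.
Substituting: x = 60 − 0.97(60 − 0.97x), giving x(1 − 0.97·0.97) = 60(1 − 0.97).
So x = 60 × 0.03 / 0.0591 ≈ 30.4569, and Alice receives 60 − x ≈ 29.5431.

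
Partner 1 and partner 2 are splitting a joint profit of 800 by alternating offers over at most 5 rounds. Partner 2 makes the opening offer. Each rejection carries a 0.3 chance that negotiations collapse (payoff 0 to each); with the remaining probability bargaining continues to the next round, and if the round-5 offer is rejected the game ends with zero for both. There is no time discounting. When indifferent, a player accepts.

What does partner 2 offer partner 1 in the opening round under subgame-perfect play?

Round 5 (partner 2 proposes): rejection yields 0 for partner 1; partner 2 offers 0 and keeps 800.
Round 4 (partner 1 proposes): rejecting gives partner 2 an expected 0.7 × 800 = 560; partner 1 offers that and keeps 240.
Round 3 (partner 2 proposes): rejecting gives partner 1 an expected 0.7 × 240 = 168; partner 2 offers that and keeps 632.
Round 2 (partner 1 proposes): rejecting gives partner 2 an expected 0.7 × 632 = 442.4; partner 1 offers that and keeps 357.6.
Round 1 (partner 2 proposes): rejecting gives partner 1 an expected 0.7 × 357.6 = 250.32. Partner 2 offers 250.32 and keeps 800 − 250.32 = 549.68.

250.32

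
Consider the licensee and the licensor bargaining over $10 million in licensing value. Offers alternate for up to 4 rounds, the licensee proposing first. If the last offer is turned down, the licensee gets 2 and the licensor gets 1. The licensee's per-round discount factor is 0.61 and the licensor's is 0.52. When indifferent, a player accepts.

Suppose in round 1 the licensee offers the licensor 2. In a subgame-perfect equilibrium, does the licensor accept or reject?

Reject

Work out the licensor's continuation value if the offer is rejected.
Round 4 (the licensor proposes): the licensee gets 2 if talks fail, so the licensor offers 2 and keeps 8.
Round 3 (the licensee proposes): the licensor can get 8 next round, worth 0.52 × 8 = 4.16 now. The licensee offers 4.16 and keeps 10 − 4.16 = 5.84.
Round 2 (the licensor proposes): the licensee can get 5.84 next round, worth 0.61 × 5.84 = 3.5624 now, so the licensor offers 3.5624, keeping 6.4376.
So by rejecting in round 1, the licensor gets 6.4376 next round, worth 0.52 × 6.4376 = 3.347552 now.
Offer 2 < 3.347552, so the licensor rejects.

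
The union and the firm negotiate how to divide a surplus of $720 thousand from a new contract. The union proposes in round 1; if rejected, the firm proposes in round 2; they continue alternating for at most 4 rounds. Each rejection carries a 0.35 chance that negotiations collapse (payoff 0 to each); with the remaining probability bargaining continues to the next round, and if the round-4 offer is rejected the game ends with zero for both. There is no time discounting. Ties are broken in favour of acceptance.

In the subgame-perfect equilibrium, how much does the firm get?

Round 4 (the firm proposes): the union will accept anything ≥ 0, so the firm offers 0 and keeps 720.
Round 3 (the union proposes): rejecting gives the firm an expected 0.65 × 720 = 468. The union offers 468 and keeps 720 − 468 = 252.
Round 2 (the firm proposes): rejecting gives the union an expected 0.65 × 252 = 163.8; the firm offers that and keeps 556.2.
Round 1 (the union proposes): rejecting gives the firm an expected 0.65 × 556.2 = 361.53. The union offers 361.53 and keeps 720 − 361.53 = 358.47.

361.53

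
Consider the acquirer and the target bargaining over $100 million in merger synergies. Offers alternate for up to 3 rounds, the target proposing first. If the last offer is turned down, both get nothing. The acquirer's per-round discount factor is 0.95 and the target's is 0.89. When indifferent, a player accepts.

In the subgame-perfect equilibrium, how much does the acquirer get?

Round 3 (the target proposes): the acquirer will accept anything ≥ 0, so the target offers 0 and keeps 100.
Round 2 (the acquirer proposes): the target can get 100 next round, worth 0.89 × 100 = 89 now, so the acquirer offers 89, keeping 11.
Round 1 (the target proposes): the acquirer can get 11 next round, worth 0.95 × 11 = 10.45 now; the target offers that and keeps 89.55.

10.45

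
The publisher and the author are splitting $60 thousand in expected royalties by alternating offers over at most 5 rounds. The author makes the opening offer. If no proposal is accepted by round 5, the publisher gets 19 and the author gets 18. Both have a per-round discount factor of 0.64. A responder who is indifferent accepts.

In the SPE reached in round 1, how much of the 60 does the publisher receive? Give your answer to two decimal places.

Solve by backward induction from round 5.
Round 5 (the author proposes): the publisher gets 19 if talks fail, so the author offers 19 and keeps 41.
Round 4 (the publisher proposes): the author can get 41 next round, worth 0.64 × 41 = 26.24 now. The publisher offers 26.24 and keeps 60 − 26.24 = 33.76.
Round 3 (the author proposes): the publisher can get 33.76 next round, worth 0.64 × 33.76 = 21.6064 now, so the author offers 21.6064, keeping 38.3936.
Round 2 (the publisher proposes): the author can get 38.3936 next round, worth 0.64 × 38.3936 = 24.571904 now; the publisher offers that and keeps 35.428096.
Round 1 (the author proposes): the publisher can get 35.428096 next round, worth 0.64 × 35.428096 = 22.67398144 now; the author offers that and keeps 37.32601856.

22.67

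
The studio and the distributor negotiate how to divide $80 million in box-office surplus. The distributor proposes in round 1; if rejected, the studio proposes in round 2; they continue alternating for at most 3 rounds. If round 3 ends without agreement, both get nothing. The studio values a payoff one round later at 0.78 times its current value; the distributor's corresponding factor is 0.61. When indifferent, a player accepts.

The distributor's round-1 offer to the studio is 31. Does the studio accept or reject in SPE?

Accept

Round 3 (the distributor proposes): rejection yields 0 for the studio; the distributor offers 0 and keeps 80.
Round 2 (the studio proposes): the distributor can get 80 next round, worth 0.61 × 80 = 48.8 now. The studio offers 48.8 and keeps 80 − 48.8 = 31.2.
So by rejecting in round 1, the studio gets 31.2 next round, worth 0.78 × 31.2 = 24.336 now.
Offer 31 ≥ 24.336, so the studio accepts.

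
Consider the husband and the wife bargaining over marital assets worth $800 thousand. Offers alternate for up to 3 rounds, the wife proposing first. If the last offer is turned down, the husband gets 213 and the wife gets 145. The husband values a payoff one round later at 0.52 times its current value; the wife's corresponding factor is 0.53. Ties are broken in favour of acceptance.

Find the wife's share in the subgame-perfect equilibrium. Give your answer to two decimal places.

Round 3 (the wife proposes): the husband gets 213 if talks fail, so the wife offers 213 and keeps 587.
Round 2 (the husband proposes): the wife can get 587 next round, worth 0.53 × 587 = 311.11 now; the husband offers that and keeps 488.89.
Round 1 (the wife proposes): the husband can get 488.89 next round, worth 0.52 × 488.89 = 254.2228 now. The wife offers 254.2228 and keeps 800 − 254.2228 = 545.7772.

545.78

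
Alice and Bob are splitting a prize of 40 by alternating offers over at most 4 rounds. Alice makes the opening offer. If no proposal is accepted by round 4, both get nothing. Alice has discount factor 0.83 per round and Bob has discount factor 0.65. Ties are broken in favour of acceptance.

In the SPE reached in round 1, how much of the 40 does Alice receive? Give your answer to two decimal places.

Round 4 (Bob proposes): Alice will accept anything ≥ 0, so Bob offers 0 and keeps 40.
Round 3 (Alice proposes): Bob can get 40 next round, worth 0.65 × 40 = 26 now; Alice offers that and keeps 14.
Round 2 (Bob proposes): Alice can get 14 next round, worth 0.83 × 14 = 11.62 now, so Bob offers 11.62, keeping 28.38.
Round 1 (Alice proposes): Bob can get 28.38 next round, worth 0.65 × 28.38 = 18.447 now, so Alice offers 18.447, keeping 21.553.

21.55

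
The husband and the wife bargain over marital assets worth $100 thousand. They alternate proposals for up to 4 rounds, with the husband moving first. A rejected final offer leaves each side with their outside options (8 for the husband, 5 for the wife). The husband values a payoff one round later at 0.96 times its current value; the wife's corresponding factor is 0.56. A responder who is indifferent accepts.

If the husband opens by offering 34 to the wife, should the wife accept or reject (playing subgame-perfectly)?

Accept

Round 4 (the wife proposes): the husband gets 8 if talks fail, so the wife offers 8 and keeps 92.
Round 3 (the husband proposes): the wife can get 92 next round, worth 0.56 × 92 = 51.52 now, so the husband offers 51.52, keeping 48.48.
Round 2 (the wife proposes): the husband can get 48.48 next round, worth 0.96 × 48.48 = 46.5408 now, so the wife offers 46.5408, keeping 53.4592.
So by rejecting in round 1, the wife gets 53.4592 next round, worth 0.56 × 53.4592 = 29.937152 now.
Offer 34 ≥ 29.937152, so the wife accepts.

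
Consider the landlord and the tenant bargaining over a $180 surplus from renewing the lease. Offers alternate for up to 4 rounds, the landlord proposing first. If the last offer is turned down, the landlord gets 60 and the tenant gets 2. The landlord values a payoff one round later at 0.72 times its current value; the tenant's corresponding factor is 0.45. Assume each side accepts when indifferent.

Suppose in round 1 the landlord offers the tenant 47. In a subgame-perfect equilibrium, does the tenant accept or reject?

Accept

Round 4 (the tenant proposes): the landlord gets 60 if talks fail, so the tenant offers 60 and keeps 120.
Round 3 (the landlord proposes): the tenant can get 120 next round, worth 0.45 × 120 = 54 now, so the landlord offers 54, keeping 126.
Round 2 (the tenant proposes): the landlord can get 126 next round, worth 0.72 × 126 = 90.72 now. The tenant offers 90.72 and keeps 180 − 90.72 = 89.28.
So by rejecting in round 1, the tenant gets 89.28 next round, worth 0.45 × 89.28 = 40.176 now.
Offer 47 ≥ 40.176, so the tenant accepts.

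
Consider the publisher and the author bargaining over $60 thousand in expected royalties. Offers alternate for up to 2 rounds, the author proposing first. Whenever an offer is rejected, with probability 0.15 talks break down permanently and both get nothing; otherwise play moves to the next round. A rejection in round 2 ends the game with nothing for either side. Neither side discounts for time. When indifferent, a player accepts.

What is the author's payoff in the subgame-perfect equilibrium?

Round 2 (the publisher proposes): rejection yields 0 for the author; the publisher offers 0 and keeps 60.
Round 1 (the author proposes): rejecting gives the publisher an expected 0.85 × 60 = 51. The author offers 51 and keeps 60 − 51 = 9.

9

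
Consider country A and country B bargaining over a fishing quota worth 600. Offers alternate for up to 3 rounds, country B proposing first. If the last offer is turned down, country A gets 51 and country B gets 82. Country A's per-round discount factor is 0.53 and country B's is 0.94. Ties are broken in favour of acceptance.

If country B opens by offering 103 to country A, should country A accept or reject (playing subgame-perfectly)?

Work out country A's continuation value if the offer is rejected.
Round 3 (country B proposes): country A gets 51 if talks fail, so country B offers 51 and keeps 549.
Round 2 (country A proposes): country B can get 549 next round, worth 0.94 × 549 = 516.06 now. Country A offers 516.06 and keeps 600 − 516.06 = 83.94.
So by rejecting in round 1, country A gets 83.94 next round, worth 0.53 × 83.94 = 44.4882 now.
Offer 103 ≥ 44.4882, so country A accepts.

Accept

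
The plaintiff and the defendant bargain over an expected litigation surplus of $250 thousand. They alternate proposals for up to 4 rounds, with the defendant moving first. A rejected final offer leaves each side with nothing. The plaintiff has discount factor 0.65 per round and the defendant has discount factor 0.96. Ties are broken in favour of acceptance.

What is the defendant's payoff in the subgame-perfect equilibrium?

142.1

Round 4 (the plaintiff proposes): rejection yields 0 for the defendant; the plaintiff offers 0 and keeps 250.
Round 3 (the defendant proposes): the plaintiff can get 250 next round, worth 0.65 × 250 = 162.5 now; the defendant offers that and keeps 87.5.
Round 2 (the plaintiff proposes): the defendant can get 87.5 next round, worth 0.96 × 87.5 = 84 now; the plaintiff offers that and keeps 166.
Round 1 (the defendant proposes): the plaintiff can get 166 next round, worth 0.65 × 166 = 107.9 now, so the defendant offers 107.9, keeping 142.1.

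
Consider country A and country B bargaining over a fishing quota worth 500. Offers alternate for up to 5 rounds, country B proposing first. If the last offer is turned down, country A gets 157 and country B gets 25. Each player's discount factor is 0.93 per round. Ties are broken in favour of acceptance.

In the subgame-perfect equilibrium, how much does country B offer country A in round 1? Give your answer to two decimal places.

Round 5 (country B proposes): country A gets 157 if talks fail, so country B offers 157 and keeps 343.
Round 4 (country A proposes): country B can get 343 next round, worth 0.93 × 343 = 318.99 now; country A offers that and keeps 181.01.
Round 3 (country B proposes): country A can get 181.01 next round, worth 0.93 × 181.01 = 168.3393 now, so country B offers 168.3393, keeping 331.6607.
Round 2 (country A proposes): country B can get 331.6607 next round, worth 0.93 × 331.6607 = 308.444451 now; country A offers that and keeps 191.555549.
Round 1 (country B proposes): country A can get 191.555549 next round, worth 0.93 × 191.555549 = 178.14666057 now; country B offers that and keeps 321.85333943.

178.15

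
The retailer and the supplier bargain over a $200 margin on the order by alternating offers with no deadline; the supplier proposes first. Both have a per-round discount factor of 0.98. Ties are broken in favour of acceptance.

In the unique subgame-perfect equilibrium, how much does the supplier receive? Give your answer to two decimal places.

101.01

Let x be the supplier's share when the supplier proposes and y be the retailer's share when the retailer proposes.
The retailer accepts iff offered ≥ 0.98·y, so x = 200 − 0.98y. Symmetrically y = 200 − 0.98x.
Substituting: x = 200 − 0.98(200 − 0.98x), giving x(1 − 0.98·0.98) = 200(1 − 0.98).
So x = 200 × 0.02 / 0.0396 ≈ 101.0101, and the retailer receives 200 − x ≈ 98.9899.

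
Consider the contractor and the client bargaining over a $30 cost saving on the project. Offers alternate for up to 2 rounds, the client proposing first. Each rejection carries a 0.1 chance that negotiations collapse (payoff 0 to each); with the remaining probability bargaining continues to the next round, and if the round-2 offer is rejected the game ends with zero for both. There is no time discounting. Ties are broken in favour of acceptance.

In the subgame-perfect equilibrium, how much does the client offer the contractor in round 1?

Round 2 (the contractor proposes): rejection yields 0 for the client; the contractor offers 0 and keeps 30.
Round 1 (the client proposes): rejecting gives the contractor an expected 0.9 × 30 = 27; the client offers that and keeps 3.

27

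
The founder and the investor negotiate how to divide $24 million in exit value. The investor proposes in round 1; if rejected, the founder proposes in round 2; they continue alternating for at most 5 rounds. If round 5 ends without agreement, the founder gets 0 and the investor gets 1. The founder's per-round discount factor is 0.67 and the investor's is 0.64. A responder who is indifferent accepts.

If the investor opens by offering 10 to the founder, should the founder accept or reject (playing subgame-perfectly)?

Accept

Round 5 (the investor proposes): the founder will accept anything ≥ 0, so the investor offers 0 and keeps 24.
Round 4 (the founder proposes): the investor can get 24 next round, worth 0.64 × 24 = 15.36 now; the founder offers that and keeps 8.64.
Round 3 (the investor proposes): the founder can get 8.64 next round, worth 0.67 × 8.64 = 5.7888 now. The investor offers 5.7888 and keeps 24 − 5.7888 = 18.2112.
Round 2 (the founder proposes): the investor can get 18.2112 next round, worth 0.64 × 18.2112 = 11.655168 now; the founder offers that and keeps 12.344832.
So by rejecting in round 1, the founder gets 12.344832 next round, worth 0.67 × 12.344832 = 8.27103744 now.
Offer 10 ≥ 8.27103744, so the founder accepts.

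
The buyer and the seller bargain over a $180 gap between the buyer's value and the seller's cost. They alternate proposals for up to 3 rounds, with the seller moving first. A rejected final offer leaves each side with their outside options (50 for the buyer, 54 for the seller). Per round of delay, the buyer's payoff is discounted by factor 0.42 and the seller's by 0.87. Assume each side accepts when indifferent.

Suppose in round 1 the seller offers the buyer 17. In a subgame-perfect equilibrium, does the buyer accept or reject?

Round 3 (the seller proposes): the buyer gets 50 if talks fail, so the seller offers 50 and keeps 130.
Round 2 (the buyer proposes): the seller can get 130 next round, worth 0.87 × 130 = 113.1 now. The buyer offers 113.1 and keeps 180 − 113.1 = 66.9.
So by rejecting in round 1, the buyer gets 66.9 next round, worth 0.42 × 66.9 = 28.098 now.
Offer 17 < 28.098, so the buyer rejects.

Reject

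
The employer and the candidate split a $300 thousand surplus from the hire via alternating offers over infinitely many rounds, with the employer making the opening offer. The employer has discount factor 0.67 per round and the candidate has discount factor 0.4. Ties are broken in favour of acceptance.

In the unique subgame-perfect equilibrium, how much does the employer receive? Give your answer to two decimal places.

When the employer proposes, the candidate accepts any offer worth at least 0.4 times what the candidate would get by proposing next round; and vice versa.
This gives x = 300 − 0.4y and y = 300 − 0.67x, where x and y are each side's share when it proposes.
Hence (1 − 0.4·0.67)x = 300(1 − 0.4), i.e. 0.732·x = 180.
x ≈ 245.9016; the candidate's share is 300 − x ≈ 54.0984.

245.90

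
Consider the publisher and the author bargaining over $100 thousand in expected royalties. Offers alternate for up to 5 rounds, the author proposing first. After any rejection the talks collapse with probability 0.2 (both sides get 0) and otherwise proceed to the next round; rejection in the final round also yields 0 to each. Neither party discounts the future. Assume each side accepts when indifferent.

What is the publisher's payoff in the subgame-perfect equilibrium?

26.24

Round 5 (the author proposes): the publisher will accept anything ≥ 0, so the author offers 0 and keeps 100.
Round 4 (the publisher proposes): rejecting gives the author an expected 0.8 × 100 = 80. The publisher offers 80 and keeps 100 − 80 = 20.
Round 3 (the author proposes): rejecting gives the publisher an expected 0.8 × 20 = 16. The author offers 16 and keeps 100 − 16 = 84.
Round 2 (the publisher proposes): rejecting gives the author an expected 0.8 × 84 = 67.2, so the publisher offers 67.2, keeping 32.8.
Round 1 (the author proposes): rejecting gives the publisher an expected 0.8 × 32.8 = 26.24. The author offers 26.24 and keeps 100 − 26.24 = 73.76.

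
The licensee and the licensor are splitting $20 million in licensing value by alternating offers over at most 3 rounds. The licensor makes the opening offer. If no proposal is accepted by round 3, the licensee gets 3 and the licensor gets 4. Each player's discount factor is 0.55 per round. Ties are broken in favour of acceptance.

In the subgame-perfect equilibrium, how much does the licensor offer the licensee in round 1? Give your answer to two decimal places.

5.86

Round 3 (the licensor proposes): the licensee gets 3 if talks fail, so the licensor offers 3 and keeps 17.
Round 2 (the licensee proposes): the licensor can get 17 next round, worth 0.55 × 17 = 9.35 now; the licensee offers that and keeps 10.65.
Round 1 (the licensor proposes): the licensee can get 10.65 next round, worth 0.55 × 10.65 = 5.8575 now, so the licensor offers 5.8575, keeping 14.1425.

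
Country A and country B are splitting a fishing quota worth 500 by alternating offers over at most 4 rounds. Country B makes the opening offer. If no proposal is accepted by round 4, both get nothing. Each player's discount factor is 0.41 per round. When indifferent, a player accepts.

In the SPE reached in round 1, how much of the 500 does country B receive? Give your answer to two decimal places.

344.59

Round 4 (country A proposes): country B will accept anything ≥ 0, so country A offers 0 and keeps 500.
Round 3 (country B proposes): country A can get 500 next round, worth 0.41 × 500 = 205 now. Country B offers 205 and keeps 500 − 205 = 295.
Round 2 (country A proposes): country B can get 295 next round, worth 0.41 × 295 = 120.95 now; country A offers that and keeps 379.05.
Round 1 (country B proposes): country A can get 379.05 next round, worth 0.41 × 379.05 = 155.4105 now. Country B offers 155.4105 and keeps 500 − 155.4105 = 344.5895.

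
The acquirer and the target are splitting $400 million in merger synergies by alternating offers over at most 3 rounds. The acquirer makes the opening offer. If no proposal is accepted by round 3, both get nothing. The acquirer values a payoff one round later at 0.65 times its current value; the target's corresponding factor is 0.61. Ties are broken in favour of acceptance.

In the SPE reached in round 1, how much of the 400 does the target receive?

85.4

Round 3 (the acquirer proposes): rejection yields 0 for the target; the acquirer offers 0 and keeps 400.
Round 2 (the target proposes): the acquirer can get 400 next round, worth 0.65 × 400 = 260 now; the target offers that and keeps 140.
Round 1 (the acquirer proposes): the target can get 140 next round, worth 0.61 × 140 = 85.4 now, so the acquirer offers 85.4, keeping 314.6.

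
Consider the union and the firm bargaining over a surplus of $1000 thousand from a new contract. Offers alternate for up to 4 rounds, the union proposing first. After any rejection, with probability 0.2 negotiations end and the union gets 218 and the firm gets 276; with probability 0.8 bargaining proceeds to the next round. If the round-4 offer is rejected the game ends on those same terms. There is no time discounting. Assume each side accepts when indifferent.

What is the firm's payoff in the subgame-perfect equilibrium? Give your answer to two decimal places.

Round 4 (the firm proposes): the union gets 218 if talks fail, so the firm offers 218 and keeps 782.
Round 3 (the union proposes): rejecting gives the firm an expected 0.8 × 782 + 0.2 × 276 = 680.8. The union offers 680.8 and keeps 1000 − 680.8 = 319.2.
Round 2 (the firm proposes): rejecting gives the union an expected 0.8 × 319.2 + 0.2 × 218 = 298.96; the firm offers that and keeps 701.04.
Round 1 (the union proposes): rejecting gives the firm an expected 0.8 × 701.04 + 0.2 × 276 = 616.032, so the union offers 616.032, keeping 383.968.

616.03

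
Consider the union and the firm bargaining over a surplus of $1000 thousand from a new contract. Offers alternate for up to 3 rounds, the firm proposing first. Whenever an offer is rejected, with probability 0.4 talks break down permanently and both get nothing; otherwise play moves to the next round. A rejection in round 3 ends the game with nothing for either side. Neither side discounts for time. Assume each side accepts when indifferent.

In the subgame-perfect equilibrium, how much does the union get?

Round 3 (the firm proposes): rejection yields 0 for the union; the firm offers 0 and keeps 1000.
Round 2 (the union proposes): rejecting gives the firm an expected 0.6 × 1000 = 600. The union offers 600 and keeps 1000 − 600 = 400.
Round 1 (the firm proposes): rejecting gives the union an expected 0.6 × 400 = 240. The firm offers 240 and keeps 1000 − 240 = 760.

240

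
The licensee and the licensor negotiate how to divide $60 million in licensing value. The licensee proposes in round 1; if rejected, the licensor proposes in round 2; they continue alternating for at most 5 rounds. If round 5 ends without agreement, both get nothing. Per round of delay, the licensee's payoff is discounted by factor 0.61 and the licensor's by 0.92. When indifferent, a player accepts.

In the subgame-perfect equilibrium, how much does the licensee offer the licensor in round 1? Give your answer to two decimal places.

By backward induction:
Round 5 (the licensee proposes): the licensor will accept anything ≥ 0, so the licensee offers 0 and keeps 60.
Round 4 (the licensor proposes): the licensee can get 60 next round, worth 0.61 × 60 = 36.6 now. The licensor offers 36.6 and keeps 60 − 36.6 = 23.4.
Round 3 (the licensee proposes): the licensor can get 23.4 next round, worth 0.92 × 23.4 = 21.528 now, so the licensee offers 21.528, keeping 38.472.
Round 2 (the licensor proposes): the licensee can get 38.472 next round, worth 0.61 × 38.472 = 23.46792 now; the licensor offers that and keeps 36.53208.
Round 1 (the licensee proposes): the licensor can get 36.53208 next round, worth 0.92 × 36.53208 = 33.6095136 now. The licensee offers 33.6095136 and keeps 60 − 33.6095136 = 26.3904864.

33.61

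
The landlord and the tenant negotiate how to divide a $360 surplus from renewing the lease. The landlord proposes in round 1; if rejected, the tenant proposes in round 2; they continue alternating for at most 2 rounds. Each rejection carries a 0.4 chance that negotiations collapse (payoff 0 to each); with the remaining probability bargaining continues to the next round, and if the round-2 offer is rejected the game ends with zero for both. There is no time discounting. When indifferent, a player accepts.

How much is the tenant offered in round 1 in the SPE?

216

By backward induction:
Round 2 (the tenant proposes): rejection yields 0 for the landlord; the tenant offers 0 and keeps 360.
Round 1 (the landlord proposes): rejecting gives the tenant an expected 0.6 × 360 = 216. The landlord offers 216 and keeps 360 − 216 = 144.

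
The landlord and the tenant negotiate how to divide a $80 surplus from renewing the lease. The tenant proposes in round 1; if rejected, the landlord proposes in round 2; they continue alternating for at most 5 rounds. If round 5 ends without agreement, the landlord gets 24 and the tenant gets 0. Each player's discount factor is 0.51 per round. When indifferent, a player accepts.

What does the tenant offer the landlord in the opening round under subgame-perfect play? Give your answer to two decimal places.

Work backward from the last round.
Round 5 (the tenant proposes): the landlord gets 24 if talks fail, so the tenant offers 24 and keeps 56.
Round 4 (the landlord proposes): the tenant can get 56 next round, worth 0.51 × 56 = 28.56 now. The landlord offers 28.56 and keeps 80 − 28.56 = 51.44.
Round 3 (the tenant proposes): the landlord can get 51.44 next round, worth 0.51 × 51.44 = 26.2344 now, so the tenant offers 26.2344, keeping 53.7656.
Round 2 (the landlord proposes): the tenant can get 53.7656 next round, worth 0.51 × 53.7656 = 27.420456 now. The landlord offers 27.420456 and keeps 80 − 27.420456 = 52.579544.
Round 1 (the tenant proposes): the landlord can get 52.579544 next round, worth 0.51 × 52.579544 = 26.81556744 now; the tenant offers that and keeps 53.18443256.

26.82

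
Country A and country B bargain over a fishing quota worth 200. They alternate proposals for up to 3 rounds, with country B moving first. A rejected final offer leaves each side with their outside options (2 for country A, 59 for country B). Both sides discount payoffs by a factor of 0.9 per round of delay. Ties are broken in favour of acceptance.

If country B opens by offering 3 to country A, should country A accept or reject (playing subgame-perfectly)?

Work out country A's continuation value if the offer is rejected.
Round 3 (country B proposes): country A gets 2 if talks fail, so country B offers 2 and keeps 198.
Round 2 (country A proposes): country B can get 198 next round, worth 0.9 × 198 = 178.2 now; country A offers that and keeps 21.8.
So by rejecting in round 1, country A gets 21.8 next round, worth 0.9 × 21.8 = 19.62 now.
Offer 3 < 19.62, so country A rejects.

Reject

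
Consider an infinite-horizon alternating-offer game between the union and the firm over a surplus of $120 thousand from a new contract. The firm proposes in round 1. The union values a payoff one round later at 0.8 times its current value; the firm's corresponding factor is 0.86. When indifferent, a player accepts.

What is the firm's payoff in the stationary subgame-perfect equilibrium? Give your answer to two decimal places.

76.92

Let x be the firm's share when the firm proposes and y be the union's share when the union proposes.
The union accepts iff offered ≥ 0.8·y, so x = 120 − 0.8y. Symmetrically y = 120 − 0.86x.
Substituting: x = 120 − 0.8(120 − 0.86x), giving x(1 − 0.86·0.8) = 120(1 − 0.8).
So x = 120 × 0.2 / 0.312 ≈ 76.9231, and the union receives 120 − x ≈ 43.0769.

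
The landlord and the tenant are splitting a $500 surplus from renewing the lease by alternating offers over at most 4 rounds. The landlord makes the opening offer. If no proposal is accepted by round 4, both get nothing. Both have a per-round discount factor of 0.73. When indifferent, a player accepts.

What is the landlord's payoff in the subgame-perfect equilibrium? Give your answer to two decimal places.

206.94

Round 4 (the tenant proposes): rejection yields 0 for the landlord; the tenant offers 0 and keeps 500.
Round 3 (the landlord proposes): the tenant can get 500 next round, worth 0.73 × 500 = 365 now. The landlord offers 365 and keeps 500 − 365 = 135.
Round 2 (the tenant proposes): the landlord can get 135 next round, worth 0.73 × 135 = 98.55 now, so the tenant offers 98.55, keeping 401.45.
Round 1 (the landlord proposes): the tenant can get 401.45 next round, worth 0.73 × 401.45 = 293.0585 now, so the landlord offers 293.0585, keeping 206.9415.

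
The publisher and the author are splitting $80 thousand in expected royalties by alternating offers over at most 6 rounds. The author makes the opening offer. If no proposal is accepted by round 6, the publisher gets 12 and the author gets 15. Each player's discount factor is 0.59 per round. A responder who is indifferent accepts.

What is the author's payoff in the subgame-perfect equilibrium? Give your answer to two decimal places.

49.26

Round 6 (the publisher proposes): the author gets 15 if talks fail, so the publisher offers 15 and keeps 65.
Round 5 (the author proposes): the publisher can get 65 next round, worth 0.59 × 65 = 38.35 now, so the author offers 38.35, keeping 41.65.
Round 4 (the publisher proposes): the author can get 41.65 next round, worth 0.59 × 41.65 = 24.5735 now; the publisher offers that and keeps 55.4265.
Round 3 (the author proposes): the publisher can get 55.4265 next round, worth 0.59 × 55.4265 = 32.701635 now; the author offers that and keeps 47.298365.
Round 2 (the publisher proposes): the author can get 47.298365 next round, worth 0.59 × 47.298365 = 27.90603535 now; the publisher offers that and keeps 52.09396465.
Round 1 (the author proposes): the publisher can get 52.09396465 next round, worth 0.59 × 52.09396465 = 30.7354391435 now. The author offers 30.7354391435 and keeps 80 − 30.7354391435 = 49.2645608565.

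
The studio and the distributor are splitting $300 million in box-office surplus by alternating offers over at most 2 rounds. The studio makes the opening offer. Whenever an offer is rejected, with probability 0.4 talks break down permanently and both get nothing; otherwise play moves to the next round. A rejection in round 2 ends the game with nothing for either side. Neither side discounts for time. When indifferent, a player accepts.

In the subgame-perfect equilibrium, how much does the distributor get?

180

By backward induction:
Round 2 (the distributor proposes): the studio will accept anything ≥ 0, so the distributor offers 0 and keeps 300.
Round 1 (the studio proposes): rejecting gives the distributor an expected 0.6 × 300 = 180, so the studio offers 180, keeping 120.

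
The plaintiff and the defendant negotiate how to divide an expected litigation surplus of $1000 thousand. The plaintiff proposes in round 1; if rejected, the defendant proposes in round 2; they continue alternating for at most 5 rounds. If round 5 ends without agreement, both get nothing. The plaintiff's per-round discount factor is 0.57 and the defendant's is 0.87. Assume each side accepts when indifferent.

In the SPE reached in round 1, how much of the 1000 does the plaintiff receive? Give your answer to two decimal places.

440.38

Round 5 (the plaintiff proposes): rejection yields 0 for the defendant; the plaintiff offers 0 and keeps 1000.
Round 4 (the defendant proposes): the plaintiff can get 1000 next round, worth 0.57 × 1000 = 570 now, so the defendant offers 570, keeping 430.
Round 3 (the plaintiff proposes): the defendant can get 430 next round, worth 0.87 × 430 = 374.1 now, so the plaintiff offers 374.1, keeping 625.9.
Round 2 (the defendant proposes): the plaintiff can get 625.9 next round, worth 0.57 × 625.9 = 356.763 now, so the defendant offers 356.763, keeping 643.237.
Round 1 (the plaintiff proposes): the defendant can get 643.237 next round, worth 0.87 × 643.237 = 559.61619 now, so the plaintiff offers 559.61619, keeping 440.38381.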